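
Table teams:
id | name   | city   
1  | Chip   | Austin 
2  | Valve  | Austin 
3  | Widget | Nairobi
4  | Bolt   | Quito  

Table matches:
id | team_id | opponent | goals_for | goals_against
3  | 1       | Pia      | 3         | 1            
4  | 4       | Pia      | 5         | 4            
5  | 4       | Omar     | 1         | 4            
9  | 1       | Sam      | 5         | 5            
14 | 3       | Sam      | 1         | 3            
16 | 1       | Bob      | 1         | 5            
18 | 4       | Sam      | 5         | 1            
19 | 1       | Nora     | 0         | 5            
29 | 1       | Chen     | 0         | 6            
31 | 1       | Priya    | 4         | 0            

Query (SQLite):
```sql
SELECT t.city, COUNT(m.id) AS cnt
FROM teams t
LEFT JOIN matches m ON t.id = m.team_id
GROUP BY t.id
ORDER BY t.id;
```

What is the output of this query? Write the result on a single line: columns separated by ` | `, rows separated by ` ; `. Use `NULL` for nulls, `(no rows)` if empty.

LEFT JOIN keeps every teams row; unmatched ones get NULL for matches columns.
Group by teams.id and compute COUNT(m.id). COUNT(col) of an all-NULL group is 0.
  1: ids {3, 9, 16, 19, 29, 31} → COUNT(m.id)=6
  2: ids {—} → COUNT(m.id)=0
  3: ids {14} → COUNT(m.id)=1
  4: ids {4, 5, 18} → COUNT(m.id)=3

Austin | 6 ; Austin | 0 ; Nairobi | 1 ; Quito | 3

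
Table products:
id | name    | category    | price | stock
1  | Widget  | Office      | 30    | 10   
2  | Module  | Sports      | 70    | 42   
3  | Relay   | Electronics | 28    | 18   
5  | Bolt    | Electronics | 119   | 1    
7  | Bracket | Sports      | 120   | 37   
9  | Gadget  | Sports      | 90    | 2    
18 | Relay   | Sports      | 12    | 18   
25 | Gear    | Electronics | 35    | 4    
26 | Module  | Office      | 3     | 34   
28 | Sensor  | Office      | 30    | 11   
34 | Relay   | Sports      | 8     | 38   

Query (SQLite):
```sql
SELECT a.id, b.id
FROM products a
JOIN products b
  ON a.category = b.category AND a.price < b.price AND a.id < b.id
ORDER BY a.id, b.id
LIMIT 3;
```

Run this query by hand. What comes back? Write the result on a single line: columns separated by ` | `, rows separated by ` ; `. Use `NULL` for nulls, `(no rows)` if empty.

2 | 7 ; 2 | 9 ; 3 | 5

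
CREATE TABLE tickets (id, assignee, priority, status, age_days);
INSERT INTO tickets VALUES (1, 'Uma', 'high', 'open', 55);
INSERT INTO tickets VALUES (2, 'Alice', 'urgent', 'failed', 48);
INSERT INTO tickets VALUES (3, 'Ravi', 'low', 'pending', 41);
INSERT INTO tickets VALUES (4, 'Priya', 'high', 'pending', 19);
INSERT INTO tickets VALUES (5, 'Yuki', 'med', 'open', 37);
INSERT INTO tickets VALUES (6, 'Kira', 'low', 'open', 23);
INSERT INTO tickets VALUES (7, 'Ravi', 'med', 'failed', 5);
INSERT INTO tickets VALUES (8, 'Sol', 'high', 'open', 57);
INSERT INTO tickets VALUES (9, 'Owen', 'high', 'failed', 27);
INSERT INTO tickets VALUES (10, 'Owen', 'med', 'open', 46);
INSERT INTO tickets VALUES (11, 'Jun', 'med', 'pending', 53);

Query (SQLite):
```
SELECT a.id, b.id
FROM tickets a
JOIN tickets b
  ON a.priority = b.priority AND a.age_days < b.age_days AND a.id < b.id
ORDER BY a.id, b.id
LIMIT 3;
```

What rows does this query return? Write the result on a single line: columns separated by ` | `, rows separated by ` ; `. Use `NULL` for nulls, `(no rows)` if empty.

1 | 8 ; 4 | 8 ; 4 | 9

Pairs (a,b) with same priority, a.age_days < b.age_days, a.id < b.id.
priority groups: high:{1,4,8,9} low:{3,6} med:{5,7,10,11} urgent:{2}
Ordered by (a.id, b.id); first 3.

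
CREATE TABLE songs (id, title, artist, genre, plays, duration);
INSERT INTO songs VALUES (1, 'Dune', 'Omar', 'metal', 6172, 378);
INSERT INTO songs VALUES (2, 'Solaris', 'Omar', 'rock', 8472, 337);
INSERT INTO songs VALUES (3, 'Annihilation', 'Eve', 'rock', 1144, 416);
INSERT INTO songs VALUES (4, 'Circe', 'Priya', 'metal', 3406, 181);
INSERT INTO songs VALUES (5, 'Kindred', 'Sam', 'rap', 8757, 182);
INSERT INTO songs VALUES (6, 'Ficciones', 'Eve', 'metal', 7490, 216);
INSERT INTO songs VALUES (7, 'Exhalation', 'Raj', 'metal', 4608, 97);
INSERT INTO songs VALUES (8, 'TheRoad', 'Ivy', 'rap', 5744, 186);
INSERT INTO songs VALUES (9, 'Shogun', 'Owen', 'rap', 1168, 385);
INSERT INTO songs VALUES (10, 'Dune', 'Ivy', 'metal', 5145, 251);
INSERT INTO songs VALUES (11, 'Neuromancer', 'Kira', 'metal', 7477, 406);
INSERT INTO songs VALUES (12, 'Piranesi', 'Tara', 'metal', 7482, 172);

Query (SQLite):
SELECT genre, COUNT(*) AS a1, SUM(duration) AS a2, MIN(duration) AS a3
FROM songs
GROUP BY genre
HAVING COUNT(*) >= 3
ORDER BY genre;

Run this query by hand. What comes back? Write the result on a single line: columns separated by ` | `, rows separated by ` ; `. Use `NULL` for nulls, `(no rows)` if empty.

Group songs by genre.
Per group compute: COUNT(*), SUM(duration), MIN(duration).
HAVING: drop groups with fewer than 3 rows.
  metal: ids {1, 4, 6, 7, 10, 11, 12} → COUNT(*)=7, SUM(duration)=1701, MIN(duration)=97
  rap: ids {5, 8, 9} → COUNT(*)=3, SUM(duration)=753, MIN(duration)=182
  rock: ids {2, 3} → COUNT(*)=2, SUM(duration)=753, MIN(duration)=337

metal | 7 | 1701 | 97 ; rap | 3 | 753 | 182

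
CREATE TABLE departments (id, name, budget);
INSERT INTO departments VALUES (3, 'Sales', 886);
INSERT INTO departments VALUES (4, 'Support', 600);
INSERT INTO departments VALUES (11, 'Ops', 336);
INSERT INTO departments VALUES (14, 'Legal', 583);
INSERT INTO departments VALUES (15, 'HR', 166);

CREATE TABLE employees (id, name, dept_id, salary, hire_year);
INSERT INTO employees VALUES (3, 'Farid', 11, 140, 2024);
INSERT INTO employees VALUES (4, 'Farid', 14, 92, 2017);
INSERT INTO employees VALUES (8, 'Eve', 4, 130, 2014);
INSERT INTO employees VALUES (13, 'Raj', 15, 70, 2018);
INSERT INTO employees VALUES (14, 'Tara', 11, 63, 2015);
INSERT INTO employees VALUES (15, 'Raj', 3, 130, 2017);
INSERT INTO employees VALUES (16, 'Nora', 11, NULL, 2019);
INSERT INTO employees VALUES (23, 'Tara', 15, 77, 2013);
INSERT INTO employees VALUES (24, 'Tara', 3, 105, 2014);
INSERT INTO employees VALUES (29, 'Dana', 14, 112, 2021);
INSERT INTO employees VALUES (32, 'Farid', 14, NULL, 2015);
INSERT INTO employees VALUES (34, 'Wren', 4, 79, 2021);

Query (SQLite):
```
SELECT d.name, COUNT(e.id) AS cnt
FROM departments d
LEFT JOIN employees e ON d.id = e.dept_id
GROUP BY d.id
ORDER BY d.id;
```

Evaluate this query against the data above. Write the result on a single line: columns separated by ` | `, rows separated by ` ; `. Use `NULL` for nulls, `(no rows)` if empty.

Sales | 2 ; Support | 2 ; Ops | 3 ; Legal | 3 ; HR | 2

LEFT JOIN keeps every departments row; unmatched ones get NULL for employees columns.
Group by departments.id and compute COUNT(e.id). COUNT(col) of an all-NULL group is 0.
  3: ids {15, 24} → COUNT(e.id)=2
  4: ids {8, 34} → COUNT(e.id)=2
  11: ids {3, 14, 16} → COUNT(e.id)=3
  14: ids {4, 29, 32} → COUNT(e.id)=3
  15: ids {13, 23} → COUNT(e.id)=2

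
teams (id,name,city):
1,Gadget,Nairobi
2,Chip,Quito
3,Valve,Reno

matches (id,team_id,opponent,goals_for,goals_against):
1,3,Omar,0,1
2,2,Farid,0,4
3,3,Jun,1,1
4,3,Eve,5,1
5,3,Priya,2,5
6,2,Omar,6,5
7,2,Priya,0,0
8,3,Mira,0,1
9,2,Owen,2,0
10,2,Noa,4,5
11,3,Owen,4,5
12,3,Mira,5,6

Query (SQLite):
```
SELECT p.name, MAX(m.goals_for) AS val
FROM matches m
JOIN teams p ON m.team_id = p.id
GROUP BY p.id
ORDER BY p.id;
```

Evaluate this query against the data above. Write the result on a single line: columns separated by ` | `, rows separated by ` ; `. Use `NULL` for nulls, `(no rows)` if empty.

Chip | 6 ; Valve | 5

Join each matches row to its teams via team_id.
Group joined rows by teams.id; compute MAX(m.goals_for) per group.
  2: ids {2, 6, 7, 9, 10} → MAX(m.goals_for)=6
  3: ids {1, 3, 4, 5, 8, 11, 12} → MAX(m.goals_for)=5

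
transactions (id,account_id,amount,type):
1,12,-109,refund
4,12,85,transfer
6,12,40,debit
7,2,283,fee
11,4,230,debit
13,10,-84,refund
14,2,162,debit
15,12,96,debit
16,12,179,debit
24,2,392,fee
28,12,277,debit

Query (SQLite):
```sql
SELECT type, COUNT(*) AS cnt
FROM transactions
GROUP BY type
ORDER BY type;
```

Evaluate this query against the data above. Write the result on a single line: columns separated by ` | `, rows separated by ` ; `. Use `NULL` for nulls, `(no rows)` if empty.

Partition transactions by type; compute COUNT(*) within each group.
  debit: ids {6, 11, 14, 15, 16, 28} → COUNT(*)=6
  fee: ids {7, 24} → COUNT(*)=2
  refund: ids {1, 13} → COUNT(*)=2
  transfer: ids {4} → COUNT(*)=1

debit | 6 ; fee | 2 ; refund | 2 ; transfer | 1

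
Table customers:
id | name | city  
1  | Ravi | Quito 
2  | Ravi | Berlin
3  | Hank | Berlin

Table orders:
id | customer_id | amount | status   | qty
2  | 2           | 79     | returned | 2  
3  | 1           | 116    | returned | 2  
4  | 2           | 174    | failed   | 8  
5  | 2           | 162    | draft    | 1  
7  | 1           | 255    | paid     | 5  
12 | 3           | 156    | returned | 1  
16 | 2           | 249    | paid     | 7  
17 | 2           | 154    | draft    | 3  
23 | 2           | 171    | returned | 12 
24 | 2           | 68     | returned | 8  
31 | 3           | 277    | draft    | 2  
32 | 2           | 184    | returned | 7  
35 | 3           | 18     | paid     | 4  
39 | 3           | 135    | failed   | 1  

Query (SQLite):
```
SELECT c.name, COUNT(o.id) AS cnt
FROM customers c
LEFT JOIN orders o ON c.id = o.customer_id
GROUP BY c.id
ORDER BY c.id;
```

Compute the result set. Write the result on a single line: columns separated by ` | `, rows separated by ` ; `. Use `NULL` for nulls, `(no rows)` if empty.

Ravi | 2 ; Ravi | 8 ; Hank | 4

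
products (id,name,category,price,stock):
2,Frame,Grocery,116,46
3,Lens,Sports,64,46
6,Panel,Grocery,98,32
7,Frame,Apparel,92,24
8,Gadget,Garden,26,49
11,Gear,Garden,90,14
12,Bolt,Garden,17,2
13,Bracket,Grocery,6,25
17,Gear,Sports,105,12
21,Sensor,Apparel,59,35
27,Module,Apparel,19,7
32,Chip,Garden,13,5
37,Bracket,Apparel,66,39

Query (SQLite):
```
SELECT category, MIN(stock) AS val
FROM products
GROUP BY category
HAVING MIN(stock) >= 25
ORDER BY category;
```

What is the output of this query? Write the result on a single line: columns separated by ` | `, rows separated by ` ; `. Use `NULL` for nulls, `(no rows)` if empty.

Partition products by category; compute MIN(stock) within each group.
HAVING: keep groups where MIN(stock) >= 25.
  Apparel: ids {7, 21, 27, 37} → MIN(stock)=7
  Garden: ids {8, 11, 12, 32} → MIN(stock)=2
  Grocery: ids {2, 6, 13} → MIN(stock)=25
  Sports: ids {3, 17} → MIN(stock)=12

Grocery | 25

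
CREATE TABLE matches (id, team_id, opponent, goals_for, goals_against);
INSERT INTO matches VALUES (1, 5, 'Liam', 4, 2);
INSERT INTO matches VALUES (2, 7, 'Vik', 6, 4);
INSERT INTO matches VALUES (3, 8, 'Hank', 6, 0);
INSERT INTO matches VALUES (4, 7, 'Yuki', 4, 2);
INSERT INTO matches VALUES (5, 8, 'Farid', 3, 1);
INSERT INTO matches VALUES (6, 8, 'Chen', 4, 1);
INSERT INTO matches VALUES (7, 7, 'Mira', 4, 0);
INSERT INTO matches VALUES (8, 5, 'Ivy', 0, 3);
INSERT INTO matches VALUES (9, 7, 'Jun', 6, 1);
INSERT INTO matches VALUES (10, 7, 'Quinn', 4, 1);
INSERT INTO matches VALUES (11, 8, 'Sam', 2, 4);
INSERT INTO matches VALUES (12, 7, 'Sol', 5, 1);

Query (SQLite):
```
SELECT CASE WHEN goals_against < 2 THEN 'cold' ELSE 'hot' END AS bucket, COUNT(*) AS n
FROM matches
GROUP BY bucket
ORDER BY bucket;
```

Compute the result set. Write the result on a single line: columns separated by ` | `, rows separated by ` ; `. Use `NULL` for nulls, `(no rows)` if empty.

cold | 7 ; hot | 5

Bucket rows by goals_against < 2 → 'cold' else 'hot'; count each bucket.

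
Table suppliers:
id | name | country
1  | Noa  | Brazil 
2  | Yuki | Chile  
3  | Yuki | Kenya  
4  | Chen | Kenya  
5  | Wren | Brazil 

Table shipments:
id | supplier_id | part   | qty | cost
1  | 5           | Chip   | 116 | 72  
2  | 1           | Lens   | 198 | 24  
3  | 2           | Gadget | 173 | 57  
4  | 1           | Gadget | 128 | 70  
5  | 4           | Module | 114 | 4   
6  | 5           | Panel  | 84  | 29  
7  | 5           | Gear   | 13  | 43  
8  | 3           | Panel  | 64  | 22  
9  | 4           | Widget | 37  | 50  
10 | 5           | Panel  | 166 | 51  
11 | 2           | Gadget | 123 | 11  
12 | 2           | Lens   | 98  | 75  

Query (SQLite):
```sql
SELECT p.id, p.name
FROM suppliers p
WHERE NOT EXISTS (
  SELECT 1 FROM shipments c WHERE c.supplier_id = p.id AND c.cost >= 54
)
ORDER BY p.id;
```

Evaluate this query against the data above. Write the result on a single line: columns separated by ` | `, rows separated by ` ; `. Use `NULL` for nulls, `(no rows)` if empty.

3 | Yuki ; 4 | Chen

For each suppliers row, check whether any shipments with matching supplier_id has cost >= 54.
Keep rows where that is false.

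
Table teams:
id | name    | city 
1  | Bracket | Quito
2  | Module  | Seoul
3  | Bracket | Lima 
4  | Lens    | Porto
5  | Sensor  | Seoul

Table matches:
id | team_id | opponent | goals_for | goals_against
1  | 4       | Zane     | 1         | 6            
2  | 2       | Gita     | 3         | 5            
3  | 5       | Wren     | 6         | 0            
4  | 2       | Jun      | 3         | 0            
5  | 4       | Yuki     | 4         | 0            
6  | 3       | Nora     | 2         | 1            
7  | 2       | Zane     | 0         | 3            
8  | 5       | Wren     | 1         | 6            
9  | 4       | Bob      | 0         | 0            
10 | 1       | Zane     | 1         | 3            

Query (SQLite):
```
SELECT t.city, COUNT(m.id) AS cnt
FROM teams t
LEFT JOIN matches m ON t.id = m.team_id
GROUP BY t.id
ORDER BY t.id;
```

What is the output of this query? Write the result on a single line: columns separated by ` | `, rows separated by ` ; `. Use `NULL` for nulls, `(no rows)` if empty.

Quito | 1 ; Seoul | 3 ; Lima | 1 ; Porto | 3 ; Seoul | 2

LEFT JOIN keeps every teams row; unmatched ones get NULL for matches columns.
Group by teams.id and compute COUNT(m.id). COUNT(col) of an all-NULL group is 0.
  1: ids {10} → COUNT(m.id)=1
  2: ids {2, 4, 7} → COUNT(m.id)=3
  3: ids {6} → COUNT(m.id)=1
  4: ids {1, 5, 9} → COUNT(m.id)=3
  5: ids {3, 8} → COUNT(m.id)=2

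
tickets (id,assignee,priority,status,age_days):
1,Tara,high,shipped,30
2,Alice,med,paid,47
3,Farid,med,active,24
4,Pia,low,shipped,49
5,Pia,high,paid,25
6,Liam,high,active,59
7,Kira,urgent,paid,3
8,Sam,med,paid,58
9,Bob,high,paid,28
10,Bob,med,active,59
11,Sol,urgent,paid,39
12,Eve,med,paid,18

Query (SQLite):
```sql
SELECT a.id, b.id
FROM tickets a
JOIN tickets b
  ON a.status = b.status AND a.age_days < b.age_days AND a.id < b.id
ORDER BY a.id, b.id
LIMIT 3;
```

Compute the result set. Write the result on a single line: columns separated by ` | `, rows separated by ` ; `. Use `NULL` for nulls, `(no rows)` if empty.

Pairs (a,b) with same status, a.age_days < b.age_days, a.id < b.id.
status groups: active:{3,6,10} paid:{2,5,7,8,9,11,12} shipped:{1,4}
Ordered by (a.id, b.id); first 3.

1 | 4 ; 2 | 8 ; 3 | 6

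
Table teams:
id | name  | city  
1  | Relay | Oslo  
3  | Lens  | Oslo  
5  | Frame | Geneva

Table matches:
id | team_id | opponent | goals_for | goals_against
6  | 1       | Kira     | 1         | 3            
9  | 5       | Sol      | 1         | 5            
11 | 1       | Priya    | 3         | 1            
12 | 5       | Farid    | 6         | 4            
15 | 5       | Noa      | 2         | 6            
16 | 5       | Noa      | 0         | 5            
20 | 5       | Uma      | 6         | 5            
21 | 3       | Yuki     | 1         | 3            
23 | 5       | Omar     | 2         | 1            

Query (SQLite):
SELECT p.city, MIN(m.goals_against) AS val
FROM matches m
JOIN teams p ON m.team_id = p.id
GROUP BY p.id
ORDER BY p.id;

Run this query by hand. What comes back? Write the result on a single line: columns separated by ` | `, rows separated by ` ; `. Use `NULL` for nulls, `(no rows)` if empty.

Oslo | 1 ; Oslo | 3 ; Geneva | 1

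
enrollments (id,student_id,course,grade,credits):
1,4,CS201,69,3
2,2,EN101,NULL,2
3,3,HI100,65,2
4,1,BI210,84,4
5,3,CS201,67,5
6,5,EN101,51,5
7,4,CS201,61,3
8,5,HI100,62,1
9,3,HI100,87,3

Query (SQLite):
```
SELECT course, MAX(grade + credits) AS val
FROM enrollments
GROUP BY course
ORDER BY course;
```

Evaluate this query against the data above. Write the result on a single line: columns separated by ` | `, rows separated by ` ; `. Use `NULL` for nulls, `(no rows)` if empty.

For each row compute grade + credits.
Group by course; take MAX of the expression per group.
  BI210: ids {4} → MAX(grade + credits)=88
  CS201: ids {1, 5, 7} → MAX(grade + credits)=72
  EN101: ids {2, 6} → MAX(grade + credits)=56
  HI100: ids {3, 8, 9} → MAX(grade + credits)=90

BI210 | 88 ; CS201 | 72 ; EN101 | 56 ; HI100 | 90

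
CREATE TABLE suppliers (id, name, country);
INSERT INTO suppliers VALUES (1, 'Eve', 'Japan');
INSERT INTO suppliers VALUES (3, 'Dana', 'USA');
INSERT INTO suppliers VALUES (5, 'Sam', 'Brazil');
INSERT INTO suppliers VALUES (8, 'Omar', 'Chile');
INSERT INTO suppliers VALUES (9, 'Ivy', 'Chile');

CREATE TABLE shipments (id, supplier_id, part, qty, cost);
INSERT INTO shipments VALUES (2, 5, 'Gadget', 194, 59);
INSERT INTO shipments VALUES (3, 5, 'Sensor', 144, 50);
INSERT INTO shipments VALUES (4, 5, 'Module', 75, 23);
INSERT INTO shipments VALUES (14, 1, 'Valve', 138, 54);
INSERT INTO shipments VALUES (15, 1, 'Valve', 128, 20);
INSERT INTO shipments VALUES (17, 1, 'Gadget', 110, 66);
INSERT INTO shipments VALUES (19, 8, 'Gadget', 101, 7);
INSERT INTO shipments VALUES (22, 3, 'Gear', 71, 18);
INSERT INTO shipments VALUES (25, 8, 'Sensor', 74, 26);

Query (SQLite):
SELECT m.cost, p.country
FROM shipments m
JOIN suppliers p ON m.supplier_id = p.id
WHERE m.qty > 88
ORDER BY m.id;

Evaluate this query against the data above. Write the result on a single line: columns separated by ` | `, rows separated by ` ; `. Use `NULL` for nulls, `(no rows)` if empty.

Each shipments row matches the suppliers row where supplier_id = suppliers.id.
Then keep rows with m.qty > 88.

59 | Brazil ; 50 | Brazil ; 54 | Japan ; 20 | Japan ; 66 | Japan ; 7 | Chile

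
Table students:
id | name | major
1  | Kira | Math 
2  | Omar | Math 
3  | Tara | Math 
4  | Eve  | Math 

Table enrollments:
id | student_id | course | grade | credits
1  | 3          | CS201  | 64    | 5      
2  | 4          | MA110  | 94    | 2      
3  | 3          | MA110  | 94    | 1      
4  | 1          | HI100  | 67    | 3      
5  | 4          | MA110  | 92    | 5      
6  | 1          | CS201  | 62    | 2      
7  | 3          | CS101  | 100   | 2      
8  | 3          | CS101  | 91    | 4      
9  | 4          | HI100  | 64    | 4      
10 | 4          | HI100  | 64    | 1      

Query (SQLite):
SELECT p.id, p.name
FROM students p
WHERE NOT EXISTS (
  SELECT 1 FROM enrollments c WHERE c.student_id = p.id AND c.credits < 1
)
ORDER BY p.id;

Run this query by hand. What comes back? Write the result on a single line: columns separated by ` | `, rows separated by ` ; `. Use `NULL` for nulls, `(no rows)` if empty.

For each students row, check whether any enrollments with matching student_id has credits < 1.
Keep rows where that is false.

1 | Kira ; 2 | Omar ; 3 | Tara ; 4 | Eve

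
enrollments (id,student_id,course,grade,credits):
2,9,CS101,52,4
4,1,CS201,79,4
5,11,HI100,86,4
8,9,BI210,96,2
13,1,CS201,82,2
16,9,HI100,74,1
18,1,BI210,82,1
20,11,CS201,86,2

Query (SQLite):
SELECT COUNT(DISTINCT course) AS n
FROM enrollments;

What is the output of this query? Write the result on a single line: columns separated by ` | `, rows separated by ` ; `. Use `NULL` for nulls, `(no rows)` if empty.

4

Count distinct non-NULL course values.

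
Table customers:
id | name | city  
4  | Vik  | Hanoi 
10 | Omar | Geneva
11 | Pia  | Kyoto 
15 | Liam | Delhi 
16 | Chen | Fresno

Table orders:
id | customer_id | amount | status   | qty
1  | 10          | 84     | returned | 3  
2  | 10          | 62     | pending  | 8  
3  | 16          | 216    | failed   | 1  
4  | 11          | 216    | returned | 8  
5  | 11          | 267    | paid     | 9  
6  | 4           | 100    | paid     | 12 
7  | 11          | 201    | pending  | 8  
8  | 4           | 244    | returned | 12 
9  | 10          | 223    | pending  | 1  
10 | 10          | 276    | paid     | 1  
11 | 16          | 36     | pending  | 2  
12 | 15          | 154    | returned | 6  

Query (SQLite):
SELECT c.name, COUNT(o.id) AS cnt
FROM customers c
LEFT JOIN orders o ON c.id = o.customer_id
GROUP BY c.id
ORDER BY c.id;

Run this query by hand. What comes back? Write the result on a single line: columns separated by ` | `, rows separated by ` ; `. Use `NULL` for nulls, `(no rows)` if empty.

LEFT JOIN keeps every customers row; unmatched ones get NULL for orders columns.
Group by customers.id and compute COUNT(o.id). COUNT(col) of an all-NULL group is 0.
  4: ids {6, 8} → COUNT(o.id)=2
  10: ids {1, 2, 9, 10} → COUNT(o.id)=4
  11: ids {4, 5, 7} → COUNT(o.id)=3
  15: ids {12} → COUNT(o.id)=1
  16: ids {3, 11} → COUNT(o.id)=2

Vik | 2 ; Omar | 4 ; Pia | 3 ; Liam | 1 ; Chen | 2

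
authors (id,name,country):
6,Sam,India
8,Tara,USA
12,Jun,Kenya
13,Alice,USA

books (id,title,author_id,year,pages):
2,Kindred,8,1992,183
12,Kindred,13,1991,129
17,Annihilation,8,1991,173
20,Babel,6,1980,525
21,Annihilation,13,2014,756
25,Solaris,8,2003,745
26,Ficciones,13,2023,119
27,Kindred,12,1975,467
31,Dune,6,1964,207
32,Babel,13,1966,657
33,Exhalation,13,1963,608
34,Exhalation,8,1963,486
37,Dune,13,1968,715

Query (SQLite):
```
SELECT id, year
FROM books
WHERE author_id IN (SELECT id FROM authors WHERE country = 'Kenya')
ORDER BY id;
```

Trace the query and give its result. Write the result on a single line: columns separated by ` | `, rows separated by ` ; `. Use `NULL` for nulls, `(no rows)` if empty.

27 | 1975

Inner query: authors.id where country = 'Kenya'.
Outer: keep books rows whose author_id is in that set.
Inner query → {12}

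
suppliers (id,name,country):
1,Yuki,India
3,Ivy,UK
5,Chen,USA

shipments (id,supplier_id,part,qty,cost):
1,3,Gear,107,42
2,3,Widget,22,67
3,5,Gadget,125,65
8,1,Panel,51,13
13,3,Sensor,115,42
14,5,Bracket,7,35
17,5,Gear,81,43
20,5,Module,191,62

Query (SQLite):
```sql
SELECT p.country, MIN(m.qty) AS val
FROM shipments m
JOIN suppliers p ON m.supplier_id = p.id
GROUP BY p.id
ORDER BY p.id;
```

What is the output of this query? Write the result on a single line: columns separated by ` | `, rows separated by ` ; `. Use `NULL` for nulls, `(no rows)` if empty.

Join each shipments row to its suppliers via supplier_id.
Group joined rows by suppliers.id; compute MIN(m.qty) per group.
  1: ids {8} → MIN(m.qty)=51
  3: ids {1, 2, 13} → MIN(m.qty)=22
  5: ids {3, 14, 17, 20} → MIN(m.qty)=7

India | 51 ; UK | 22 ; USA | 7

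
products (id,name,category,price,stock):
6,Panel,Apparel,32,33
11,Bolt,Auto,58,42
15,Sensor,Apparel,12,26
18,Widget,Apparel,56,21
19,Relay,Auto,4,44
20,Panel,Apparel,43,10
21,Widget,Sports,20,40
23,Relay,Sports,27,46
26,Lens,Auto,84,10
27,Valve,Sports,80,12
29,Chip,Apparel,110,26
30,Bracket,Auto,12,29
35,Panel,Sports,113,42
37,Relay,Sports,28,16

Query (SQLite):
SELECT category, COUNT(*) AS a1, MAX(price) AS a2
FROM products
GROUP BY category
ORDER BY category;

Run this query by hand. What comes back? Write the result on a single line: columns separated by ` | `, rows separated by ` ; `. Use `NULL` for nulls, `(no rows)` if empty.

Apparel | 5 | 110 ; Auto | 4 | 84 ; Sports | 5 | 113

Group products by category.
Per group compute: COUNT(*), MAX(price).
  Apparel: ids {6, 15, 18, 20, 29} → COUNT(*)=5, MAX(price)=110
  Auto: ids {11, 19, 26, 30} → COUNT(*)=4, MAX(price)=84
  Sports: ids {21, 23, 27, 35, 37} → COUNT(*)=5, MAX(price)=113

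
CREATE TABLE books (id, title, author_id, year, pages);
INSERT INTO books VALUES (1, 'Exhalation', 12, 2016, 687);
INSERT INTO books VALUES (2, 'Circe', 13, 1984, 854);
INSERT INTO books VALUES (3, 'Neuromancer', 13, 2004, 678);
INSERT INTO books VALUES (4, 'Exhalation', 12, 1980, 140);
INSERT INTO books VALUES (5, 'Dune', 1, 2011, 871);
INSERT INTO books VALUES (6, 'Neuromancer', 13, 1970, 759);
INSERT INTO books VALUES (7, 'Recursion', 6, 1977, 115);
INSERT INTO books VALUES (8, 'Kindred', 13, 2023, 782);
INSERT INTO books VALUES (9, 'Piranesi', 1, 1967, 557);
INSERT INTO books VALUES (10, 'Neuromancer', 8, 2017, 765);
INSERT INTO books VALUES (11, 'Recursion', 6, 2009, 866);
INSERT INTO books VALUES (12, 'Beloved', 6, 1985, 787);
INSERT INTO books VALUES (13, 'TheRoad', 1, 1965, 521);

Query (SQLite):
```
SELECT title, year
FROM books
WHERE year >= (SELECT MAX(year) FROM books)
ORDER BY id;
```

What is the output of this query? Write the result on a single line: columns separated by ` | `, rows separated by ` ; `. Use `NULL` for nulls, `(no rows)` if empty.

Scalar subquery: MAX(year) over all books rows = 2023.
Keep rows where year >= that value.

Kindred | 2023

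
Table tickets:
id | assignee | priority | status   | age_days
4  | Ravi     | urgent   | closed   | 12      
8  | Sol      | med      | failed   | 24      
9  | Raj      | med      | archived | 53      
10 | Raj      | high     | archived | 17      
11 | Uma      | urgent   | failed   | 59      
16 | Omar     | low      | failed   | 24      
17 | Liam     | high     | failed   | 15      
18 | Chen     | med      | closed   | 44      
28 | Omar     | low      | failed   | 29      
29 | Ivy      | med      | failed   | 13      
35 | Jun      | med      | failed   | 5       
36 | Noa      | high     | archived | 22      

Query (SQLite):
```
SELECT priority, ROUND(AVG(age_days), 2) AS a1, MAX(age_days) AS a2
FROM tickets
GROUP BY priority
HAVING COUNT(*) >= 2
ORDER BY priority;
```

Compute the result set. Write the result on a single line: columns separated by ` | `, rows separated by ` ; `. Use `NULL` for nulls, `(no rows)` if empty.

Group tickets by priority.
Per group compute: ROUND(AVG(age_days), 2), MAX(age_days).
HAVING: drop groups with fewer than 2 rows.
  high: ids {10, 17, 36} → ROUND(AVG(age_days), 2)=18, MAX(age_days)=22
  low: ids {16, 28} → ROUND(AVG(age_days), 2)=26.5, MAX(age_days)=29
  med: ids {8, 9, 18, 29, 35} → ROUND(AVG(age_days), 2)=27.8, MAX(age_days)=53
  urgent: ids {4, 11} → ROUND(AVG(age_days), 2)=35.5, MAX(age_days)=59

high | 18 | 22 ; low | 26.5 | 29 ; med | 27.8 | 53 ; urgent | 35.5 | 59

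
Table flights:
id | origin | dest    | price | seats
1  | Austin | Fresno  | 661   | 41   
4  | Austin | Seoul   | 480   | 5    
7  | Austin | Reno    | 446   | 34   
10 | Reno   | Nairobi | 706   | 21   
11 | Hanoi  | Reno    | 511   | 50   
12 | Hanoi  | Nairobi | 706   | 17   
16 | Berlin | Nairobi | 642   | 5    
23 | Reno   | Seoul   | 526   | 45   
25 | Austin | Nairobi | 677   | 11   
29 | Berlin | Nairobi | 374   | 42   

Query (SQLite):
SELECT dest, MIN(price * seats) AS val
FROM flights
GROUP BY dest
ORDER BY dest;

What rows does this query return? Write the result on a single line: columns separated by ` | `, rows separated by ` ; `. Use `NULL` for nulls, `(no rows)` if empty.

Fresno | 27101 ; Nairobi | 3210 ; Reno | 15164 ; Seoul | 2400

For each row compute price * seats.
Group by dest; take MIN of the expression per group.
  Fresno: ids {1} → MIN(price * seats)=27101
  Nairobi: ids {10, 12, 16, 25, 29} → MIN(price * seats)=3210
  Reno: ids {7, 11} → MIN(price * seats)=15164
  Seoul: ids {4, 23} → MIN(price * seats)=2400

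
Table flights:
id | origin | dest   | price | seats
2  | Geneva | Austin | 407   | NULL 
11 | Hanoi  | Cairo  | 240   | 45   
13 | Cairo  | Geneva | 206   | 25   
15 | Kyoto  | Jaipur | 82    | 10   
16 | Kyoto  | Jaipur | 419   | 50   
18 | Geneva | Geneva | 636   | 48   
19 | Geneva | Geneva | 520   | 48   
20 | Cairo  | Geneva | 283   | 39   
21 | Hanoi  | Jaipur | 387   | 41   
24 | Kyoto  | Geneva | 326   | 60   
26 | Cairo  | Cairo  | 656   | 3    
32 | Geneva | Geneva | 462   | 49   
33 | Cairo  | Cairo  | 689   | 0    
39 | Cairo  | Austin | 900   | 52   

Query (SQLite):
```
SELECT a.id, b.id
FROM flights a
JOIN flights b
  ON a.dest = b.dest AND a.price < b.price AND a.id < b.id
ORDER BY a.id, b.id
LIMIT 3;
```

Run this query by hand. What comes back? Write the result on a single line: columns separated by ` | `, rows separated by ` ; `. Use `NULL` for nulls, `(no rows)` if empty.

Pairs (a,b) with same dest, a.price < b.price, a.id < b.id.
dest groups: Austin:{2,39} Cairo:{11,26,33} Geneva:{13,18,19,20,24,32} Jaipur:{15,16,21}
Ordered by (a.id, b.id); first 3.

2 | 39 ; 11 | 26 ; 11 | 33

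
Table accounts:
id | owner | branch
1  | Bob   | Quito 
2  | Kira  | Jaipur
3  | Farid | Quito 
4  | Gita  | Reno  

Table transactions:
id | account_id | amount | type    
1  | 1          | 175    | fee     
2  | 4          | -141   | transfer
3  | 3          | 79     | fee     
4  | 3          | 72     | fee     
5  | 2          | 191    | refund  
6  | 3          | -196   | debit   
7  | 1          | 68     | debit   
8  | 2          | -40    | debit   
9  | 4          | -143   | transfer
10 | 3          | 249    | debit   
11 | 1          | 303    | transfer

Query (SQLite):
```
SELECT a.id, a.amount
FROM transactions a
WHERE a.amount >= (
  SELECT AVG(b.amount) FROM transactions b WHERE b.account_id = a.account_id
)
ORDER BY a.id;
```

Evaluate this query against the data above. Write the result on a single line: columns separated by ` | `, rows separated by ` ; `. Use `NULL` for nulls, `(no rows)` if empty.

For each transactions row a, compute AVG(amount) over rows sharing a.account_id.
Keep row a if a.amount >= that per-group AVG.
  account_id=1: AVG(amount) = 182.0
  account_id=2: AVG(amount) = 75.5
  account_id=3: AVG(amount) = 51.0
  account_id=4: AVG(amount) = -142.0

2 | -141 ; 3 | 79 ; 4 | 72 ; 5 | 191 ; 10 | 249 ; 11 | 303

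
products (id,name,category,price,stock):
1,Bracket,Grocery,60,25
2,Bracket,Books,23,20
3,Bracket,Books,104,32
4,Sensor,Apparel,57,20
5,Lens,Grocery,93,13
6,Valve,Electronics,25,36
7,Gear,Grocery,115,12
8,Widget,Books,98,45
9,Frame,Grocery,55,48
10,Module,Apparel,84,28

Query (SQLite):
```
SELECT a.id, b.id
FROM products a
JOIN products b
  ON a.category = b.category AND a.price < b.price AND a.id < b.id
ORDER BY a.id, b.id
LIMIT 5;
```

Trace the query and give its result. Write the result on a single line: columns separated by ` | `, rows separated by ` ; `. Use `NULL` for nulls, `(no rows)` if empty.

1 | 5 ; 1 | 7 ; 2 | 3 ; 2 | 8 ; 4 | 10

Pairs (a,b) with same category, a.price < b.price, a.id < b.id.
category groups: Apparel:{4,10} Books:{2,3,8} Electronics:{6} Grocery:{1,5,7,9}
Ordered by (a.id, b.id); first 5.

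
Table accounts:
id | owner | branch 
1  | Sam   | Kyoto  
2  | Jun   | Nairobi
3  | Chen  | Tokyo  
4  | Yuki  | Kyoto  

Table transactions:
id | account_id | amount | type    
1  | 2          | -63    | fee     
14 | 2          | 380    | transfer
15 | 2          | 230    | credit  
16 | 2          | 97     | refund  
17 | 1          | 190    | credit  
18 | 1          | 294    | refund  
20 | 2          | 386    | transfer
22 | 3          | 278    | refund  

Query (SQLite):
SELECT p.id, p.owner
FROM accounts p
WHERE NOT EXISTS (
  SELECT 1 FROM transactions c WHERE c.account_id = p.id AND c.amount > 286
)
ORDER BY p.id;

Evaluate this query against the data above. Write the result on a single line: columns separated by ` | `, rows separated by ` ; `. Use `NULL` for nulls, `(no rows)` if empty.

3 | Chen ; 4 | Yuki

For each accounts row, check whether any transactions with matching account_id has amount > 286.
Keep rows where that is false.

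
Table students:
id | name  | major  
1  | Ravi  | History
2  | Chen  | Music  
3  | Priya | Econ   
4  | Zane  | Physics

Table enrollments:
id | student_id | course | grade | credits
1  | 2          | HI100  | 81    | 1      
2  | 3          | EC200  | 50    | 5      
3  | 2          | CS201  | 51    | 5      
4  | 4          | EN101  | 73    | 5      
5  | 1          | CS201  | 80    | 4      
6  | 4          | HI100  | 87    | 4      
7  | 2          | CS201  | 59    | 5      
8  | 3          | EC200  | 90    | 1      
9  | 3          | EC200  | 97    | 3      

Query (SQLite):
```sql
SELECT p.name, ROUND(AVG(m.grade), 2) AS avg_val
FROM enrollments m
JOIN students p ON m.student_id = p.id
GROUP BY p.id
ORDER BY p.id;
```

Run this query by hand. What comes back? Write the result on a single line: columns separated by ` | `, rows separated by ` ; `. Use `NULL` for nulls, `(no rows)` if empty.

Join each enrollments row to its students via student_id.
Group joined rows by students.id; compute ROUND(AVG(m.grade), 2) per group.
  1: ids {5} → ROUND(AVG(m.grade), 2)=80
  2: ids {1, 3, 7} → ROUND(AVG(m.grade), 2)=63.67
  3: ids {2, 8, 9} → ROUND(AVG(m.grade), 2)=79
  4: ids {4, 6} → ROUND(AVG(m.grade), 2)=80

Ravi | 80 ; Chen | 63.67 ; Priya | 79 ; Zane | 80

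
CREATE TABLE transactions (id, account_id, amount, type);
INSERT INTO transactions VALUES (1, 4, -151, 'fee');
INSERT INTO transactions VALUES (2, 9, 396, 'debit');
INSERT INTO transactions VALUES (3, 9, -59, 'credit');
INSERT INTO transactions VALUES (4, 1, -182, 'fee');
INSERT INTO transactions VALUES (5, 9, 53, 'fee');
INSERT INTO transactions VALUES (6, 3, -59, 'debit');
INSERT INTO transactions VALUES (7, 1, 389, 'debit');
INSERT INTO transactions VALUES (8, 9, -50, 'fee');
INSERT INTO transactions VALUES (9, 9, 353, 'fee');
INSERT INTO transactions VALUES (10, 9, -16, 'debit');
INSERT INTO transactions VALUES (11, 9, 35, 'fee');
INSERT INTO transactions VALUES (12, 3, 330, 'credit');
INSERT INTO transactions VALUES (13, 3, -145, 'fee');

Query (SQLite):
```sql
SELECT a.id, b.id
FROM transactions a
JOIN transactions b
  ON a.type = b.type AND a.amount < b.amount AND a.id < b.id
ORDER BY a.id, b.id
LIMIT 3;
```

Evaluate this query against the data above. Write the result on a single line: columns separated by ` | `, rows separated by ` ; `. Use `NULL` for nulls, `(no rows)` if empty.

Pairs (a,b) with same type, a.amount < b.amount, a.id < b.id.
type groups: credit:{3,12} debit:{2,6,7,10} fee:{1,4,5,8,9,11,13}
Ordered by (a.id, b.id); first 3.

1 | 5 ; 1 | 8 ; 1 | 9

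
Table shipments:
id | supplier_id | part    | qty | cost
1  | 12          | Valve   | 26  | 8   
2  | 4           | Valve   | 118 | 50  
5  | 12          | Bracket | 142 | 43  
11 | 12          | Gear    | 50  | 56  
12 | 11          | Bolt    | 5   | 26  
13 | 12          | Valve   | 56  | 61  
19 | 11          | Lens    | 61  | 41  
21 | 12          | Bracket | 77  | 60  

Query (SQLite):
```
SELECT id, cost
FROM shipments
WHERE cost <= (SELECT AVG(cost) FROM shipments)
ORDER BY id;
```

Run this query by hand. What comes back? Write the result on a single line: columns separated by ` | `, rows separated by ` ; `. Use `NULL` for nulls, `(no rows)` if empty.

1 | 8 ; 5 | 43 ; 12 | 26 ; 19 | 41

Scalar subquery: AVG(cost) over all shipments rows = 43.125.
Keep rows where cost <= that value.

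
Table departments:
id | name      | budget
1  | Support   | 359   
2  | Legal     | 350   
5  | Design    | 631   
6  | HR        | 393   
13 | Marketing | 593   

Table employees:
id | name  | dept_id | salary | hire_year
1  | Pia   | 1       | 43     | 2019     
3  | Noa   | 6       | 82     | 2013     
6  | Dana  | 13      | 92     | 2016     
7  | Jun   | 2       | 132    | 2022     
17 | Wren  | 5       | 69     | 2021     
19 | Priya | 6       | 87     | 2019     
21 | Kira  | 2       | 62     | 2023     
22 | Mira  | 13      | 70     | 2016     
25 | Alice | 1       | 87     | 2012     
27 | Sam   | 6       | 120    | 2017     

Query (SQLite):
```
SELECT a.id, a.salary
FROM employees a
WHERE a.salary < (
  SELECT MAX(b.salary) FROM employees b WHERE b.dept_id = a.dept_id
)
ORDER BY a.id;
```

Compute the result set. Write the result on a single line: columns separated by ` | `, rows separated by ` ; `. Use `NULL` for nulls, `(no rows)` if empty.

For each employees row a, compute MAX(salary) over rows sharing a.dept_id.
Keep row a if a.salary < that per-group MAX.
  dept_id=1: MAX(salary) = 87
  dept_id=2: MAX(salary) = 132
  dept_id=5: MAX(salary) = 69
  dept_id=6: MAX(salary) = 120
  dept_id=13: MAX(salary) = 92

1 | 43 ; 3 | 82 ; 19 | 87 ; 21 | 62 ; 22 | 70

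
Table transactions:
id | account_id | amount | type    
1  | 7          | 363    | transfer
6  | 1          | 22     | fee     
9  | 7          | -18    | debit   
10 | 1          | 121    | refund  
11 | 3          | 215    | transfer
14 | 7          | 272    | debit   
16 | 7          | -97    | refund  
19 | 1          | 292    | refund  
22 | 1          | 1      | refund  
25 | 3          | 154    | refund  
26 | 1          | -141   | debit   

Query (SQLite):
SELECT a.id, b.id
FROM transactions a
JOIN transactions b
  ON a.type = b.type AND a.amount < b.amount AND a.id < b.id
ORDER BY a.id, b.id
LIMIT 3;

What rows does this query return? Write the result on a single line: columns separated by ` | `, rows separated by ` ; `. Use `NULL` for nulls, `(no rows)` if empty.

9 | 14 ; 10 | 19 ; 10 | 25

Pairs (a,b) with same type, a.amount < b.amount, a.id < b.id.
type groups: debit:{9,14,26} fee:{6} refund:{10,16,19,22,25} transfer:{1,11}
Ordered by (a.id, b.id); first 3.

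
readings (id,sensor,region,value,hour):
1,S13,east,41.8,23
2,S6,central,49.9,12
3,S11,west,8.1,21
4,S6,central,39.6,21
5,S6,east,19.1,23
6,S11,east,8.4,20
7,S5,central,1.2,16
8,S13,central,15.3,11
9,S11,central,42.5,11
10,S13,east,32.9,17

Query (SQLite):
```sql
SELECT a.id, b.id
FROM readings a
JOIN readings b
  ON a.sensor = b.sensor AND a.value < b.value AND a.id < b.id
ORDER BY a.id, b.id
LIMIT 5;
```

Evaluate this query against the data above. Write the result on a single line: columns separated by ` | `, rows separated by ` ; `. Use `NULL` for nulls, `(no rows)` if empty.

Pairs (a,b) with same sensor, a.value < b.value, a.id < b.id.
sensor groups: S11:{3,6,9} S13:{1,8,10} S5:{7} S6:{2,4,5}
Ordered by (a.id, b.id); first 5.

3 | 6 ; 3 | 9 ; 6 | 9 ; 8 | 10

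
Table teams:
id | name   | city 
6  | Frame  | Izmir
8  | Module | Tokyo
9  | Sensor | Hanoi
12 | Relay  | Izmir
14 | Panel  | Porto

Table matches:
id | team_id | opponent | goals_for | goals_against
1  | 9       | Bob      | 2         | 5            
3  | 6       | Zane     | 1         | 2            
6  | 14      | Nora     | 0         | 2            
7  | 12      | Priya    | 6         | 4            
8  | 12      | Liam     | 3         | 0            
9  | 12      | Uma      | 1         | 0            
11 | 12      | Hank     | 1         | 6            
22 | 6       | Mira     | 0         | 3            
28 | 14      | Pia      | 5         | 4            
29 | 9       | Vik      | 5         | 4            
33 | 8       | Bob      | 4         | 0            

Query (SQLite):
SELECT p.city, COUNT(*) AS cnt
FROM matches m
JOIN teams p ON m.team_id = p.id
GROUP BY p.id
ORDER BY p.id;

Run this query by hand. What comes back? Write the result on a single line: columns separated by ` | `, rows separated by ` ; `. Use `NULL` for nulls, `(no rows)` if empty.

Join each matches row to its teams via team_id.
Group joined rows by teams.id; compute COUNT(*) per group.
  6: ids {3, 22} → COUNT(*)=2
  8: ids {33} → COUNT(*)=1
  9: ids {1, 29} → COUNT(*)=2
  12: ids {7, 8, 9, 11} → COUNT(*)=4
  14: ids {6, 28} → COUNT(*)=2

Izmir | 2 ; Tokyo | 1 ; Hanoi | 2 ; Izmir | 4 ; Porto | 2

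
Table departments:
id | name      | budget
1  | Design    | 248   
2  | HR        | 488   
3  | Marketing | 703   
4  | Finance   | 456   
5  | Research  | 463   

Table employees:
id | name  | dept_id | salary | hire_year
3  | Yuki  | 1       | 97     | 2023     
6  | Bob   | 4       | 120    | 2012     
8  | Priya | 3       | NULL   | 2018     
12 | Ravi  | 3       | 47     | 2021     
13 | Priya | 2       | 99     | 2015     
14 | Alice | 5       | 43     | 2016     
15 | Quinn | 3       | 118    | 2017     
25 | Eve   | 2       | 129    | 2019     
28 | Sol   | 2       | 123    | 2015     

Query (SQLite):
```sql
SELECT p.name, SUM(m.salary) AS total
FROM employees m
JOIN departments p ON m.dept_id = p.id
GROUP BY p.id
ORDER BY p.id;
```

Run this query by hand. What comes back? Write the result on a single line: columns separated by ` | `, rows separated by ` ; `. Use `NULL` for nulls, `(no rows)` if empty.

Design | 97 ; HR | 351 ; Marketing | 165 ; Finance | 120 ; Research | 43

Join each employees row to its departments via dept_id.
Group joined rows by departments.id; compute SUM(m.salary) per group.
  1: ids {3} → SUM(m.salary)=97
  2: ids {13, 25, 28} → SUM(m.salary)=351
  3: ids {8, 12, 15} → SUM(m.salary)=165
  4: ids {6} → SUM(m.salary)=120
  5: ids {14} → SUM(m.salary)=43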